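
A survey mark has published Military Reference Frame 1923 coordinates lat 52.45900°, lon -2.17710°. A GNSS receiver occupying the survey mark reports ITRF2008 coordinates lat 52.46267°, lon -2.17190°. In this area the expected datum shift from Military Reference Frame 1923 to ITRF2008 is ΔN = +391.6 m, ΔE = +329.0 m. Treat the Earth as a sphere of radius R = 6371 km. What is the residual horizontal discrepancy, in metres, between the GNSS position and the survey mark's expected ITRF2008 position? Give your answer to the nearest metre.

Observed coordinate differences: Δφ = +0.00367°, Δλ = +0.00520°.
Converting to metres (1° lat = 111195 m, cos φ = 0.609329): observed ΔN = 408.1 m, observed ΔE = 352.3 m.
Subtracting the expected shift leaves a residual of 408.1 − (391.6) = 16.5 m north and 352.3 − (329.0) = 23.3 m east.
Residual distance = √(16.5² + 23.3²) = 28.6 m.

29 m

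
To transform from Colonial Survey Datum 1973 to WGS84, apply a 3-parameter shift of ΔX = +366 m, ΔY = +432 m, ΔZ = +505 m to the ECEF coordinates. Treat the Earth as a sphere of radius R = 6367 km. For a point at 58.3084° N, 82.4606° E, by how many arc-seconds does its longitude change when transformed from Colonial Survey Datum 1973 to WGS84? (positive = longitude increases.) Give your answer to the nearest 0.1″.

sin φ = 0.850888, cos φ = 0.525347, sin λ = 0.991355, cos λ = 0.131208.
East component: ΔE = −sin λ·ΔX + cos λ·ΔY = −(0.991355)(366) + (0.131208)(432) = -306.15 m.
1° of latitude spans πR/180 = 111125 m; at latitude φ, 1° of longitude spans that × cos φ = 58379.2 m, so Δλ = -306.15 / 58379.2 × 3600 = -18.879″.

Δλ = -18.9″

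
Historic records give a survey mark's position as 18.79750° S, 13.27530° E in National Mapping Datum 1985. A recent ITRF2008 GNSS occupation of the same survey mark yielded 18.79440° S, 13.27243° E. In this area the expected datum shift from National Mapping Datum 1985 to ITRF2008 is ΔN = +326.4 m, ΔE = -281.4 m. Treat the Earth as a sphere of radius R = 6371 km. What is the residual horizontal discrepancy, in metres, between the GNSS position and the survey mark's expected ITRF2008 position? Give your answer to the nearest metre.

28 m

Observed coordinate differences: Δφ = +0.00310°, Δλ = -0.00287°.
Converting to metres (1° lat = 111195 m, cos φ = 0.946663): observed ΔN = 344.7 m, observed ΔE = -302.1 m.
Subtracting the expected shift leaves a residual of 344.7 − (326.4) = 18.3 m north and -302.1 − (-281.4) = -20.7 m east.
Residual distance = √(18.3² + (-20.7)²) = 27.6 m.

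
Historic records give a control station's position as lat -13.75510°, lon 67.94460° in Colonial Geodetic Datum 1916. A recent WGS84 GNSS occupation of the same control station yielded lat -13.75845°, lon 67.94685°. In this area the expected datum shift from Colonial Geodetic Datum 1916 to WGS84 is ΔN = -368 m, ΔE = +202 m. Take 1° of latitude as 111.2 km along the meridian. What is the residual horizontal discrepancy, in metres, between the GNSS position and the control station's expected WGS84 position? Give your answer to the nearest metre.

Observed coordinate differences: Δφ = -0.00335°, Δλ = +0.00225°.
Converting to metres (1° lat = 111200 m, cos φ = 0.971321): observed ΔN = -372.5 m, observed ΔE = 243.0 m.
Subtracting the expected shift leaves a residual of -372.5 − (-368) = -4.5 m north and 243.0 − (202) = 41.0 m east.
Residual distance = √((-4.5)² + 41.0²) = 41.3 m.

41 m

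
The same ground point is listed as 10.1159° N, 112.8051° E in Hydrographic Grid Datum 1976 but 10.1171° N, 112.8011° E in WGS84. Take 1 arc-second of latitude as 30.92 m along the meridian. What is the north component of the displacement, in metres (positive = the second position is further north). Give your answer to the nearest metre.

ΔN = 134 m

Δφ = 10.1171° − 10.1159° = +0.0012°; Δλ = 112.8011° − 112.8051° = -0.0040°.
1° of latitude = 3600 × 30.92 = 111312 m.
ΔN = Δφ × 111312 = 133.6 m; ΔE = Δλ × 111312 × cos(10.1159°) = -0.0040 × 111312 × 0.984454 = -438.3 m.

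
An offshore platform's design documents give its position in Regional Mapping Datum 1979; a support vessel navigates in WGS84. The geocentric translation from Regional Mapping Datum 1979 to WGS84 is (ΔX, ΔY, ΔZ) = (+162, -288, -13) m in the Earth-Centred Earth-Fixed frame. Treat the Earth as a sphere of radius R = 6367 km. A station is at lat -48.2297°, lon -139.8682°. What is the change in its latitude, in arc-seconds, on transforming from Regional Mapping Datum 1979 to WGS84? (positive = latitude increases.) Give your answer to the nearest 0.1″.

Δφ = 1.2″

sin φ = -0.745821, cos φ = 0.666146, sin λ = -0.644548, cos λ = -0.764564.
North component: ΔN = −sin φ cos λ·ΔX − sin φ sin λ·ΔY + cos φ·ΔZ = −(-0.745821)(-0.764564)(162) − (-0.745821)(-0.644548)(-288) + (0.666146)(-13) = 37.41 m.
1° of latitude spans πR/180 = 111125 m, so Δφ = 37.41 / 111125 × 3600 = 1.212″.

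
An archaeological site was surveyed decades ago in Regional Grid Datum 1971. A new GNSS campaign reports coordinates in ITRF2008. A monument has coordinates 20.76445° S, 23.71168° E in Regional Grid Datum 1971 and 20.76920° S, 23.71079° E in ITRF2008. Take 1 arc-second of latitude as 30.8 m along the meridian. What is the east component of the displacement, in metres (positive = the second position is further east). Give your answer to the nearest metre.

Δφ = -20.76920° − -20.76445° = -0.00475°; Δλ = 23.71079° − 23.71168° = -0.00089°.
1° of latitude = 3600 × 30.80 = 110880 m.
ΔN = Δφ × 110880 = -526.7 m; ΔE = Δλ × 110880 × cos(-20.76445°) = -0.00089 × 110880 × 0.935046 = -92.3 m.

ΔE = -92 m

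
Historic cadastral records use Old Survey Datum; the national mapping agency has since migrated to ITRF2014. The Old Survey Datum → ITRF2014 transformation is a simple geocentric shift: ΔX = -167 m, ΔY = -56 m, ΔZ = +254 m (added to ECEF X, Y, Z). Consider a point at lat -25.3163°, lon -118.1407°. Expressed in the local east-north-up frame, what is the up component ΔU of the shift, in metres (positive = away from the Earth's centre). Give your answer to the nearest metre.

ΔU = 7 m

At φ = -25.3163°, λ = -118.1407°: sin φ = -0.427615, cos φ = 0.903961, sin λ = -0.881792, cos λ = -0.471638.
ΔU = cos φ cos λ·ΔX + cos φ sin λ·ΔY + sin φ·ΔZ = (0.903961)(-0.471638)(-167) + (0.903961)(-0.881792)(-56) + (-0.427615)(254) = 7.22 m.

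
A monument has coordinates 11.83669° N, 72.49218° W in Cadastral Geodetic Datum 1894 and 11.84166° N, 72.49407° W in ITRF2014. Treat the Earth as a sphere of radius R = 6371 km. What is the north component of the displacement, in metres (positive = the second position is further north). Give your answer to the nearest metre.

ΔN = 553 m

Δφ = 11.84166° − 11.83669° = +0.00497°; Δλ = -72.49407° − -72.49218° = -0.00189°.
1° along a meridian = πR/180 = 111195 m.
ΔN = Δφ × 111195 = 552.6 m; ΔE = Δλ × 111195 × cos(11.83669°) = -0.00189 × 111195 × 0.978736 = -205.7 m.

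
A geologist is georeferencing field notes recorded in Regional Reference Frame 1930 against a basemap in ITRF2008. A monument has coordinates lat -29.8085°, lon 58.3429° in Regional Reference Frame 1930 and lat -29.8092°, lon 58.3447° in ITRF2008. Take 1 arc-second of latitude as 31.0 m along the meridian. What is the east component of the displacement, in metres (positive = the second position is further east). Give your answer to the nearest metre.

Δφ = -29.8092° − -29.8085° = -0.0007°; Δλ = 58.3447° − 58.3429° = +0.0018°.
1° of latitude = 3600 × 31.00 = 111600 m.
ΔN = Δφ × 111600 = -78.1 m; ΔE = Δλ × 111600 × cos(-29.8085°) = +0.0018 × 111600 × 0.867692 = 174.3 m.

ΔE = 174 m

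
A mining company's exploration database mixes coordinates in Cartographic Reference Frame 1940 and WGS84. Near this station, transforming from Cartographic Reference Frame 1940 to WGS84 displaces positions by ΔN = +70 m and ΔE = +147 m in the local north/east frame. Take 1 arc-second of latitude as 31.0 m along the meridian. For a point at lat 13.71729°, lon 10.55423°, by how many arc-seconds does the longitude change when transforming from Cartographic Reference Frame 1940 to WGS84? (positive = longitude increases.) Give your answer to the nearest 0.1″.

Δλ = 4.9″

At latitude 13.71729°, cos φ = 0.971478.
1″ of longitude at this latitude = 31.00 × cos φ = 30.1158 m, so Δλ = 147.0 / 30.1158 = 4.881″.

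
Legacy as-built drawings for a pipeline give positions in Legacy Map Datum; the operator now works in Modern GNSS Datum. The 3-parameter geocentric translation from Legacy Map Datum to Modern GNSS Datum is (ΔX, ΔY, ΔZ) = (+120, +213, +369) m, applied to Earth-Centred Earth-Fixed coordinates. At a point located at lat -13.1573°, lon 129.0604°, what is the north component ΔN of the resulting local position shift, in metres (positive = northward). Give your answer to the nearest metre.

At φ = -13.1573°, λ = 129.0604°: sin φ = -0.227625, cos φ = 0.973749, sin λ = 0.776482, cos λ = -0.630139.
ΔN = −sin φ cos λ·ΔX − sin φ sin λ·ΔY + cos φ·ΔZ = −(-0.227625)(-0.630139)(120) − (-0.227625)(0.776482)(213) + (0.973749)(369) = 379.75 m.

ΔN = 380 m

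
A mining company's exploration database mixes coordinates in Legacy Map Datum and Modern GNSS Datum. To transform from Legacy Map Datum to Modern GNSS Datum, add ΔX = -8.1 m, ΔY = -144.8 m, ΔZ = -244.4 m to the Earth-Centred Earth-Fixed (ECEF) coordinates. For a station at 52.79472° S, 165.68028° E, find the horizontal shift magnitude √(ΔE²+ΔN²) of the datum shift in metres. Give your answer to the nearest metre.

222 m

The local east axis at (φ, λ) is (−sin λ, cos λ, 0), so ΔE = −sin(165.68028°)·(-8.1) + cos(165.68028°)·(-144.8) = 142.30 m.
The local north axis is (−sin φ cos λ, −sin φ sin λ, cos φ), giving ΔN = 6.251 − 28.525 − 147.782 = -170.06 m.
Horizontal magnitude = √(ΔE² + ΔN²) = √(142.30² + (-170.06)²) = 221.74 m.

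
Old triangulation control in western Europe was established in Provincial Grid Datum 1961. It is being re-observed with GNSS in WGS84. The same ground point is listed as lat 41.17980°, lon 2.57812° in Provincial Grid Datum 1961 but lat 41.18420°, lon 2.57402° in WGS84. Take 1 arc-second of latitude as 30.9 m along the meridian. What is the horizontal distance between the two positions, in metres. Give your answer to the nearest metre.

Δφ = 41.18420° − 41.17980° = +0.00440°; Δλ = 2.57402° − 2.57812° = -0.00410°.
1° of latitude = 3600 × 30.90 = 111240 m.
ΔN = Δφ × 111240 = 489.5 m; ΔE = Δλ × 111240 × cos(41.17980°) = -0.00410 × 111240 × 0.752647 = -343.3 m.
Distance = √(ΔE² + ΔN²) = √((-343.3)² + 489.5²) = 597.8 m.

598 m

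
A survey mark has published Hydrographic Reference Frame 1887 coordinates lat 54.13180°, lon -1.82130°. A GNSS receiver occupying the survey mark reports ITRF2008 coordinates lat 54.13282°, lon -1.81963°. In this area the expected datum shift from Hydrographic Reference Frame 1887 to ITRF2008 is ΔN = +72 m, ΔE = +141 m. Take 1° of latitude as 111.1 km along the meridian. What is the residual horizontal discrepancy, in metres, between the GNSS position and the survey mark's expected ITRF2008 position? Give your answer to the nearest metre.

52 m

Observed coordinate differences: Δφ = +0.00102°, Δλ = +0.00167°.
Converting to metres (1° lat = 111100 m, cos φ = 0.585923): observed ΔN = 113.3 m, observed ΔE = 108.7 m.
Subtracting the expected shift leaves a residual of 113.3 − (72) = 41.3 m north and 108.7 − (141) = -32.3 m east.
Residual distance = √(41.3² + (-32.3)²) = 52.4 m.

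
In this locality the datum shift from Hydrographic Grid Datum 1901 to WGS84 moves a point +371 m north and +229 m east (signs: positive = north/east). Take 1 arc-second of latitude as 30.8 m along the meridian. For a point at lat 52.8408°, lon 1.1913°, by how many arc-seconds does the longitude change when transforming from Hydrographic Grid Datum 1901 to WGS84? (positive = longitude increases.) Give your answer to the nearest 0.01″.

Δλ = 12.31″

At latitude 52.8408°, cos φ = 0.604032.
1″ of longitude at this latitude = 30.80 × cos φ = 18.6042 m, so Δλ = 229.0 / 18.6042 = 12.309″.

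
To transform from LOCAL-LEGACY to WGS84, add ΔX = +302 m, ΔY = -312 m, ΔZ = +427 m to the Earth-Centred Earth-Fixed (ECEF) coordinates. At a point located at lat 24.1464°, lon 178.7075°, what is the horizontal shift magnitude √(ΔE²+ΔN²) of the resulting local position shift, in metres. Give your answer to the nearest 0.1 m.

599.5 m

At φ = 24.1464°, λ = 178.7075°: sin φ = 0.409070, cos φ = 0.912503, sin λ = 0.022556, cos λ = -0.999746.
ΔE = −sin λ·ΔX + cos λ·ΔY = −(0.022556)·(302) + (-0.999746)·(-312) = 305.11 m.
ΔN = −sin φ cos λ·ΔX − sin φ sin λ·ΔY + cos φ·ΔZ = −(0.409070)(-0.999746)(302) − (0.409070)(0.022556)(-312) + (0.912503)(427) = 516.03 m.
Horizontal magnitude = √(ΔE² + ΔN²) = √(305.11² + 516.03²) = 599.48 m.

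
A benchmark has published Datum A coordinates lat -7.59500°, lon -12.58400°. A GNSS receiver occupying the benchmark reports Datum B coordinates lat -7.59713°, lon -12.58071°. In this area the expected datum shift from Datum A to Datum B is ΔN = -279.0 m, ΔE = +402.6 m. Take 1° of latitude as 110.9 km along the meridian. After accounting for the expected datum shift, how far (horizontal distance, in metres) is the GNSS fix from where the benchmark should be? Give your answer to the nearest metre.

59 m

Observed coordinate differences: Δφ = -0.00213°, Δλ = +0.00329°.
Converting to metres (1° lat = 110900 m, cos φ = 0.991227): observed ΔN = -236.2 m, observed ΔE = 361.7 m.
Subtracting the expected shift leaves a residual of -236.2 − (-279.0) = 42.8 m north and 361.7 − (402.6) = -40.9 m east.
Residual distance = √(42.8² + (-40.9)²) = 59.2 m.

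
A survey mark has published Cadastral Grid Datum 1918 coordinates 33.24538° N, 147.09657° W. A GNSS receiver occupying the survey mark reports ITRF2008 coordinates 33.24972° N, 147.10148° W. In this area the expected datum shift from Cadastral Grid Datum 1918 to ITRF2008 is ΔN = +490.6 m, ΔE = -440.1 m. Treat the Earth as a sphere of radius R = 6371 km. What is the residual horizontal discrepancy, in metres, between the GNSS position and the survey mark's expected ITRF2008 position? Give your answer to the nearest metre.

18 m

Observed coordinate differences: Δφ = +0.00434°, Δλ = -0.00491°.
Converting to metres (1° lat = 111195 m, cos φ = 0.836330): observed ΔN = 482.6 m, observed ΔE = -456.6 m.
Subtracting the expected shift leaves a residual of 482.6 − (490.6) = -8.0 m north and -456.6 − (-440.1) = -16.5 m east.
Residual distance = √((-8.0)² + (-16.5)²) = 18.4 m.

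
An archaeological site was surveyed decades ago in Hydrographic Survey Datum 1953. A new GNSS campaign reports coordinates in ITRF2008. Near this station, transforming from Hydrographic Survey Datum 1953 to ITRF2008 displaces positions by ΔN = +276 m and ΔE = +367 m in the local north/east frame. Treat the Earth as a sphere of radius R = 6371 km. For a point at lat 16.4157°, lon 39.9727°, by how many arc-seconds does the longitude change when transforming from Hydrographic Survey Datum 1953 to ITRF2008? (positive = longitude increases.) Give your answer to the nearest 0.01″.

Δλ = 12.39″

At latitude 16.4157°, cos φ = 0.959237.
One radian of longitude at latitude φ spans R cos φ, so Δλ = ΔE / (R cos φ) = 367.0 / (6371000 × 0.959237) = 6.0053e-05 rad = 12.387″.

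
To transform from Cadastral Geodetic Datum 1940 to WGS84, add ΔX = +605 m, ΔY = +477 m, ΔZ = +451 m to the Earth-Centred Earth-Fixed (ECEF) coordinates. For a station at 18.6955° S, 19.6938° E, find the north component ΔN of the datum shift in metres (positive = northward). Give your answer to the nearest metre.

ΔN = 661 m

The local north axis is (−sin φ cos λ, −sin φ sin λ, cos φ), giving ΔN = 182.583 + 51.525 + 427.203 = 661.31 m.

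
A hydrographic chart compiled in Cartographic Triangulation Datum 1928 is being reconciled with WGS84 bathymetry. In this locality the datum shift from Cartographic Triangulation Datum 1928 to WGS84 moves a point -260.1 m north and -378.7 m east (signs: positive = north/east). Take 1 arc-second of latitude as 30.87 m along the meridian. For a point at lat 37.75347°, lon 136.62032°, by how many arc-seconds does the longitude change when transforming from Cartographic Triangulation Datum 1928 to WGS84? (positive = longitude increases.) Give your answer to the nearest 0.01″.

Δλ = -15.52″

At latitude 37.75347°, cos φ = 0.790652.
1″ of longitude at this latitude = 30.87 × cos φ = 24.4074 m, so Δλ = -378.7 / 24.4074 = -15.516″.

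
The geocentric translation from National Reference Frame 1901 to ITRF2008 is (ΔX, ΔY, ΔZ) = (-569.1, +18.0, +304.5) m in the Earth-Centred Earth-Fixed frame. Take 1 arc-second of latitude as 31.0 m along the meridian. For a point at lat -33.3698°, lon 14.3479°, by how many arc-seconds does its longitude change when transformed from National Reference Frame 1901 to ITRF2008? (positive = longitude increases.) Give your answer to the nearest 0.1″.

Δλ = 6.1″

sin φ = -0.550041, cos φ = 0.835138, sin λ = 0.247809, cos λ = 0.968809.
East component: ΔE = −sin λ·ΔX + cos λ·ΔY = −(0.247809)(-569.1) + (0.968809)(18.0) = 158.47 m.
1° of latitude spans 3600 × 31.00 = 111600 m; at latitude φ, 1° of longitude spans that × cos φ = 93201.4 m, so Δλ = 158.47 / 93201.4 × 3600 = 6.121″.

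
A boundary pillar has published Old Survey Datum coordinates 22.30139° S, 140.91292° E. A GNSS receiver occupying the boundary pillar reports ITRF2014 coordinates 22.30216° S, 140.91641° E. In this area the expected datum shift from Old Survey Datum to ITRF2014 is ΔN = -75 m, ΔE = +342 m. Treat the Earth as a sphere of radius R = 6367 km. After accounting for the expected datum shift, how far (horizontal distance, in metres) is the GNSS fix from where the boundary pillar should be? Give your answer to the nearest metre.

20 m

Observed coordinate differences: Δφ = -0.00077°, Δλ = +0.00349°.
Converting to metres (1° lat = 111125 m, cos φ = 0.925201): observed ΔN = -85.6 m, observed ΔE = 358.8 m.
Subtracting the expected shift leaves a residual of -85.6 − (-75) = -10.6 m north and 358.8 − (342) = 16.8 m east.
Residual distance = √((-10.6)² + 16.8²) = 19.9 m.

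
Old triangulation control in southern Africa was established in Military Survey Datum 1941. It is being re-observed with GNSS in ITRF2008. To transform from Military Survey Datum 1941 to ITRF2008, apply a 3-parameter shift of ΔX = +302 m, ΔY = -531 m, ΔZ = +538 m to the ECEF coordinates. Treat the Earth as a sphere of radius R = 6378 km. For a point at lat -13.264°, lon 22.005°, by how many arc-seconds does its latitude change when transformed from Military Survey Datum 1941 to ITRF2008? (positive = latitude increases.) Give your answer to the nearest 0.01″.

Δφ = 17.54″

sin φ = -0.229438, cos φ = 0.973323, sin λ = 0.374688, cos λ = 0.927151.
North component: ΔN = −sin φ cos λ·ΔX − sin φ sin λ·ΔY + cos φ·ΔZ = −(-0.229438)(0.927151)(302) − (-0.229438)(0.374688)(-531) + (0.973323)(538) = 542.24 m.
1° of latitude spans πR/180 = 111317 m, so Δφ = 542.24 / 111317 × 3600 = 17.536″.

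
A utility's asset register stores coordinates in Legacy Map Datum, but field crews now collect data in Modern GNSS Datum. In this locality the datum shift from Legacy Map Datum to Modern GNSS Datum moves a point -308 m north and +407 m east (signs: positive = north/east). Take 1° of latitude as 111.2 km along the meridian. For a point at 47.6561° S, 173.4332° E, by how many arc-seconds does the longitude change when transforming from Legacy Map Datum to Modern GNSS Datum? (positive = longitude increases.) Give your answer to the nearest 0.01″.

Δλ = 19.56″

At latitude -47.6561°, cos φ = 0.673579.
1° of longitude at this latitude = 111.2 × cos φ = 74.90 km, so Δλ = 407.0 / 74902.0 = 0.0054338° = 19.562″.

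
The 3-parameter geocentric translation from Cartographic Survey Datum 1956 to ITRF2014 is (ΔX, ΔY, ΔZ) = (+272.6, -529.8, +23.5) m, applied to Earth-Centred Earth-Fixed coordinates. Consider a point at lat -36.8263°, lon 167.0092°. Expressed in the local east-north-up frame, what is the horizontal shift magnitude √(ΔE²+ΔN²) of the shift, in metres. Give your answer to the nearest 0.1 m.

501.8 m

The local east axis at (φ, λ) is (−sin λ, cos λ, 0), so ΔE = −sin(167.0092°)·272.6 + cos(167.0092°)·(-529.8) = 454.96 m.
The local north axis is (−sin φ cos λ, −sin φ sin λ, cos φ), giving ΔN = -159.212 − 71.385 + 18.811 = -211.79 m.
Horizontal magnitude = √(ΔE² + ΔN²) = √(454.96² + (-211.79)²) = 501.84 m.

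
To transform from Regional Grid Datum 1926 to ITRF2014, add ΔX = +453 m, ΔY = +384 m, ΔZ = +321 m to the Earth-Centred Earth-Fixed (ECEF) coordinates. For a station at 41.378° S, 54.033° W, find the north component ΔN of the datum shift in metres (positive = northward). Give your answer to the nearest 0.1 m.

ΔN = 211.3 m

At φ = -41.378°, λ = -54.033°: sin φ = -0.661024, cos φ = 0.750365, sin λ = -0.809355, cos λ = 0.587319.
ΔN = −sin φ cos λ·ΔX − sin φ sin λ·ΔY + cos φ·ΔZ = −(-0.661024)(0.587319)(453) − (-0.661024)(-0.809355)(384) + (0.750365)(321) = 211.30 m.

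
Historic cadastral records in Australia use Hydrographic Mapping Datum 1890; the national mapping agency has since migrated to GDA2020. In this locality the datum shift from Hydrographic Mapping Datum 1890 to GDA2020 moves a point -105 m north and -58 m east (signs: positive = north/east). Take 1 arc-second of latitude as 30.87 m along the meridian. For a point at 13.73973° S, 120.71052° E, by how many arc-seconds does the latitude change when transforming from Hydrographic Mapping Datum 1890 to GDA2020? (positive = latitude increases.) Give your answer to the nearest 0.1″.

Δφ = -3.4″

1″ of latitude = 30.87 m, so Δφ = -105.0 / 30.87 = -3.401″.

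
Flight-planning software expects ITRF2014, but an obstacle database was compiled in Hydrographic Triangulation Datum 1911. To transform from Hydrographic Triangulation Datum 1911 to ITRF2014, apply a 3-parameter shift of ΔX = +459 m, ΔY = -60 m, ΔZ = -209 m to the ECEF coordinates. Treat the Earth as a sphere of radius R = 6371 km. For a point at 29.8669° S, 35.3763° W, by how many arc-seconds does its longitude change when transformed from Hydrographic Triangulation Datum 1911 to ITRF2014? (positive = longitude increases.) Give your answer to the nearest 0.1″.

Δλ = 8.1″

sin φ = -0.497987, cos φ = 0.867185, sin λ = -0.578944, cos λ = 0.815367.
East component: ΔE = −sin λ·ΔX + cos λ·ΔY = −(-0.578944)(459) + (0.815367)(-60) = 216.81 m.
1° of latitude spans πR/180 = 111195 m; at latitude φ, 1° of longitude spans that × cos φ = 96426.5 m, so Δλ = 216.81 / 96426.5 × 3600 = 8.095″.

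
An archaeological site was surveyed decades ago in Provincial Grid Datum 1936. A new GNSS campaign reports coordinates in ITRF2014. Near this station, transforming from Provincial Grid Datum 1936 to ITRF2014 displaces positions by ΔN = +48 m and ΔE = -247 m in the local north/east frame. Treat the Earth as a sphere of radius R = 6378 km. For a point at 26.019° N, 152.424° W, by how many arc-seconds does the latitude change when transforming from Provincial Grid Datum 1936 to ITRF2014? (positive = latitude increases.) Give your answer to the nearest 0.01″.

On a sphere of radius R, 1 rad of latitude = R, so Δφ = ΔN / R = 48.0 / 6378000 = 7.5259e-06 rad = 1.552″.

Δφ = 1.55″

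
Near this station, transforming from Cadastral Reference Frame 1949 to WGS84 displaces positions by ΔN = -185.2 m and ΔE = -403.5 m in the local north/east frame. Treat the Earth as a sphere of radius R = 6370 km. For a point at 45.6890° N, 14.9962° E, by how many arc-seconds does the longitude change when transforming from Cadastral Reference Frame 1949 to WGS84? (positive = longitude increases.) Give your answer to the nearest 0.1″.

At latitude 45.6890°, cos φ = 0.698553.
One radian of longitude at latitude φ spans R cos φ, so Δλ = ΔE / (R cos φ) = -403.5 / (6370000 × 0.698553) = -9.0679e-05 rad = -18.704″.

Δλ = -18.7″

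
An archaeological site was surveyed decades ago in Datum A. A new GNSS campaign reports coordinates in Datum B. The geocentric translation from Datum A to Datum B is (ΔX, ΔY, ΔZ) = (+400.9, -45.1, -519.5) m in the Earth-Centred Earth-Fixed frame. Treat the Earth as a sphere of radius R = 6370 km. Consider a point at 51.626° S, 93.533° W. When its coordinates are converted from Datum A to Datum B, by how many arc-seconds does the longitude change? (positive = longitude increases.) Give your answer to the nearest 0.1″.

sin φ = -0.783975, cos φ = 0.620792, sin λ = -0.998099, cos λ = -0.061623.
East component: ΔE = −sin λ·ΔX + cos λ·ΔY = −(-0.998099)(400.9) + (-0.061623)(-45.1) = 402.92 m.
1° of latitude spans πR/180 = 111177 m; at latitude φ, 1° of longitude spans that × cos φ = 69018.1 m, so Δλ = 402.92 / 69018.1 × 3600 = 21.016″.

Δλ = 21.0″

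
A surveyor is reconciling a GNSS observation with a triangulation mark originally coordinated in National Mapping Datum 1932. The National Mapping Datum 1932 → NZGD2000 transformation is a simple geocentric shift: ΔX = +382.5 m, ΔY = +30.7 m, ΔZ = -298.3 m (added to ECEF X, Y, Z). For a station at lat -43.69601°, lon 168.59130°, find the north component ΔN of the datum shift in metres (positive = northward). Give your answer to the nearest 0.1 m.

ΔN = -470.5 m

The local north axis is (−sin φ cos λ, −sin φ sin λ, cos φ), giving ΔN = -259.022 + 4.195 − 215.675 = -470.50 m.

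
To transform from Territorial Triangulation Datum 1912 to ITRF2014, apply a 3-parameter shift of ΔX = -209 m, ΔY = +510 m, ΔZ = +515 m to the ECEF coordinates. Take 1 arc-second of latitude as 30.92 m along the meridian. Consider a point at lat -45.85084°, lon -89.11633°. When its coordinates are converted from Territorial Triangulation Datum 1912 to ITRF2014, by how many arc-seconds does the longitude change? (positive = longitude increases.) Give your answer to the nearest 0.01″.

sin φ = -0.717529, cos φ = 0.696529, sin λ = -0.999881, cos λ = 0.015422.
East component: ΔE = −sin λ·ΔX + cos λ·ΔY = −(-0.999881)(-209) + (0.015422)(510) = -201.11 m.
1° of latitude spans 3600 × 30.92 = 111312 m; at latitude φ, 1° of longitude spans that × cos φ = 77532.0 m, so Δλ = -201.11 / 77532.0 × 3600 = -9.338″.

Δλ = -9.34″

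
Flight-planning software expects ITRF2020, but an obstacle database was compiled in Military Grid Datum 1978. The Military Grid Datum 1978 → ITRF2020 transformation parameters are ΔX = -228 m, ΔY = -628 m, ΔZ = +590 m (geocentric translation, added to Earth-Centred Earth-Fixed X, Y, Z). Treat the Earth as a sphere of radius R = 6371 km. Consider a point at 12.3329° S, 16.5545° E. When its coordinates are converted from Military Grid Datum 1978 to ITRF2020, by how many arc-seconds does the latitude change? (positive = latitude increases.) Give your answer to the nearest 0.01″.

sin φ = -0.213591, cos φ = 0.976923, sin λ = 0.284927, cos λ = 0.958549.
North component: ΔN = −sin φ cos λ·ΔX − sin φ sin λ·ΔY + cos φ·ΔZ = −(-0.213591)(0.958549)(-228) − (-0.213591)(0.284927)(-628) + (0.976923)(590) = 491.49 m.
1° of latitude spans πR/180 = 111195 m, so Δφ = 491.49 / 111195 × 3600 = 15.912″.

Δφ = 15.91″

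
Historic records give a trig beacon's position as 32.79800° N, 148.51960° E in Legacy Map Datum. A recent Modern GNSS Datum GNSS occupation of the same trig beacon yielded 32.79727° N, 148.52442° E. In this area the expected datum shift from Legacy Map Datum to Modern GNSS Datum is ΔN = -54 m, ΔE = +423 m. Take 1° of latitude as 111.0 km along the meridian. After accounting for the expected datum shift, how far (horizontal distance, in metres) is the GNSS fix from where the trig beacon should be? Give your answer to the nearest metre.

38 m

Observed coordinate differences: Δφ = -0.00073°, Δλ = +0.00482°.
Converting to metres (1° lat = 111000 m, cos φ = 0.840586): observed ΔN = -81.0 m, observed ΔE = 449.7 m.
Subtracting the expected shift leaves a residual of -81.0 − (-54) = -27.0 m north and 449.7 − (423) = 26.7 m east.
Residual distance = √((-27.0)² + 26.7²) = 38.0 m.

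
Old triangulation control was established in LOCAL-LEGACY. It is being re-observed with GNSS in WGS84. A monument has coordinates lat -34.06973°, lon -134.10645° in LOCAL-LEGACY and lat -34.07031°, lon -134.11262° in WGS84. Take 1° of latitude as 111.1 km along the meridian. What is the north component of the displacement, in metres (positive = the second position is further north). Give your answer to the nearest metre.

Δφ = -34.07031° − -34.06973° = -0.00058°; Δλ = -134.11262° − -134.10645° = -0.00617°.
ΔN = Δφ × 111100 = -64.4 m; ΔE = Δλ × 111100 × cos(-34.06973°) = -0.00617 × 111100 × 0.828356 = -567.8 m.

ΔN = -64 m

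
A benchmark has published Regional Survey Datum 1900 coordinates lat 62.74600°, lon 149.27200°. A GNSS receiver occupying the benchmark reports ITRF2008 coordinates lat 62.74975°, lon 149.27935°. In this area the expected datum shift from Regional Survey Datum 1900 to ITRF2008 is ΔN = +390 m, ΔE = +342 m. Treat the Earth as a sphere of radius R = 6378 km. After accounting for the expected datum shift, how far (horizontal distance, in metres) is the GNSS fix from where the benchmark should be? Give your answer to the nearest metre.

43 m

Observed coordinate differences: Δφ = +0.00375°, Δλ = +0.00735°.
Converting to metres (1° lat = 111317 m, cos φ = 0.457936): observed ΔN = 417.4 m, observed ΔE = 374.7 m.
Subtracting the expected shift leaves a residual of 417.4 − (390) = 27.4 m north and 374.7 − (342) = 32.7 m east.
Residual distance = √(27.4² + 32.7²) = 42.7 m.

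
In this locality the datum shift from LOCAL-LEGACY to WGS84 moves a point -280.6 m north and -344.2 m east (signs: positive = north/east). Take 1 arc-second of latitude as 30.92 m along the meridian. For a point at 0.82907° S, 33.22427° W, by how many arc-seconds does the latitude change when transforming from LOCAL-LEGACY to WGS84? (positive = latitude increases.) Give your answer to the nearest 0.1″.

1″ of latitude = 30.92 m, so Δφ = -280.6 / 30.92 = -9.075″.

Δφ = -9.1″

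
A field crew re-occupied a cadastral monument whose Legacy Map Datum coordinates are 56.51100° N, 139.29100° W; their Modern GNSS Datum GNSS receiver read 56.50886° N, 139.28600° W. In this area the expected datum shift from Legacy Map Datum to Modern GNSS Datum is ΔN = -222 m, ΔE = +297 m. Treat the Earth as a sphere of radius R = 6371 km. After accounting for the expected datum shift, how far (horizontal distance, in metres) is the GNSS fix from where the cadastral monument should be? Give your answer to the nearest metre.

19 m

Observed coordinate differences: Δφ = -0.00214°, Δλ = +0.00500°.
Converting to metres (1° lat = 111195 m, cos φ = 0.551777): observed ΔN = -238.0 m, observed ΔE = 306.8 m.
Subtracting the expected shift leaves a residual of -238.0 − (-222) = -16.0 m north and 306.8 − (297) = 9.8 m east.
Residual distance = √((-16.0)² + 9.8²) = 18.7 m.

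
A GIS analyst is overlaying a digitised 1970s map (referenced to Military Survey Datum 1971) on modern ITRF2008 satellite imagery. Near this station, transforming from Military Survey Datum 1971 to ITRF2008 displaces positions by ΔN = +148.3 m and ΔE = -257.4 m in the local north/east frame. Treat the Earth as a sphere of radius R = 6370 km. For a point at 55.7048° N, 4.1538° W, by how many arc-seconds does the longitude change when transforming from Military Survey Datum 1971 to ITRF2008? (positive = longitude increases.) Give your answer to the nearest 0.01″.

Δλ = -14.79″

At latitude 55.7048°, cos φ = 0.563457.
One radian of longitude at latitude φ spans R cos φ, so Δλ = ΔE / (R cos φ) = -257.4 / (6370000 × 0.563457) = -7.1715e-05 rad = -14.792″.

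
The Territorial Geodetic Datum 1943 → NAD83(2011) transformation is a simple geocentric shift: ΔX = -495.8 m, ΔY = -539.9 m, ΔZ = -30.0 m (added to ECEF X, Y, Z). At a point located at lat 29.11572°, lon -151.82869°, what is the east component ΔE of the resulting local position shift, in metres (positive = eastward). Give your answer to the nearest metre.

At φ = 29.11572°, λ = -151.82869°: sin φ = 0.486575, cos φ = 0.873639, sin λ = -0.472109, cos λ = -0.881540.
ΔE = −sin λ·ΔX + cos λ·ΔY = −(-0.472109)·(-495.8) + (-0.881540)·(-539.9) = 241.87 m.

ΔE = 242 m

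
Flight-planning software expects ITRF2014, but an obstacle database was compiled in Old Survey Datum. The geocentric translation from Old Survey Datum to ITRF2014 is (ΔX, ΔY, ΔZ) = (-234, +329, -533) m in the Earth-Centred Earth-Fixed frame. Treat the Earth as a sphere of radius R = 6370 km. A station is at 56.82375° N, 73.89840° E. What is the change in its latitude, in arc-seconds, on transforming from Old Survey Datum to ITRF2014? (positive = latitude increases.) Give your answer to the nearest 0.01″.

sin φ = 0.836991, cos φ = 0.547216, sin λ = 0.960771, cos λ = 0.277341.
North component: ΔN = −sin φ cos λ·ΔX − sin φ sin λ·ΔY + cos φ·ΔZ = −(0.836991)(0.277341)(-234) − (0.836991)(0.960771)(329) + (0.547216)(-533) = -501.92 m.
1° of latitude spans πR/180 = 111177 m, so Δφ = -501.92 / 111177 × 3600 = -16.252″.

Δφ = -16.25″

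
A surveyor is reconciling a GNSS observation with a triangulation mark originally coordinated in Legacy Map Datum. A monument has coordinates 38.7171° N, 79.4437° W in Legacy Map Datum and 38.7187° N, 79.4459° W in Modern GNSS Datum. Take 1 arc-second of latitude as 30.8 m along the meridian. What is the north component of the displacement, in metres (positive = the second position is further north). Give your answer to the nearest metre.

ΔN = 177 m

Δφ = 38.7187° − 38.7171° = +0.0016°; Δλ = -79.4459° − -79.4437° = -0.0022°.
1° of latitude = 3600 × 30.80 = 110880 m.
ΔN = Δφ × 110880 = 177.4 m; ΔE = Δλ × 110880 × cos(38.7171°) = -0.0022 × 110880 × 0.780244 = -190.3 m.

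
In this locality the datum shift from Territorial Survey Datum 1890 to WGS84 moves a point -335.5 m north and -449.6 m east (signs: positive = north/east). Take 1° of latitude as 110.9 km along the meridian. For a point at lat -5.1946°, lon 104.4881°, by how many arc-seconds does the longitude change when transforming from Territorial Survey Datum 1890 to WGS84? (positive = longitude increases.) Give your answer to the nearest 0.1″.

At latitude -5.1946°, cos φ = 0.995893.
1° of longitude at this latitude = 110.9 × cos φ = 110.44 km, so Δλ = -449.6 / 110444.5 = -0.0040708° = -14.655″.

Δλ = -14.7″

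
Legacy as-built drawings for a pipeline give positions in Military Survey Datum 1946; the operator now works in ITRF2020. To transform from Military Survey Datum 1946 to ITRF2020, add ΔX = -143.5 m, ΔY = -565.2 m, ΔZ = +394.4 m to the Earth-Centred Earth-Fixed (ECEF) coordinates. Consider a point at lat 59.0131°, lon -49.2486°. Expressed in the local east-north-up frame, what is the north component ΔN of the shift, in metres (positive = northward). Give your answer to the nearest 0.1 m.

At φ = 59.0131°, λ = -49.2486°: sin φ = 0.857285, cos φ = 0.514842, sin λ = -0.757549, cos λ = 0.652778.
ΔN = −sin φ cos λ·ΔX − sin φ sin λ·ΔY + cos φ·ΔZ = −(0.857285)(0.652778)(-143.5) − (0.857285)(-0.757549)(-565.2) + (0.514842)(394.4) = -83.70 m.

ΔN = -83.7 m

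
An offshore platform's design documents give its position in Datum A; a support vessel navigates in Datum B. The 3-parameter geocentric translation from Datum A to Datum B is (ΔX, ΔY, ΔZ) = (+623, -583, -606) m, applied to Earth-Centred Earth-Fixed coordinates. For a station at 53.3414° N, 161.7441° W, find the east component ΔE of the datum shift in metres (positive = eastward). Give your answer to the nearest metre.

ΔE = 749 m

The local east axis at (φ, λ) is (−sin λ, cos λ, 0), so ΔE = −sin(-161.7441°)·623 + cos(-161.7441°)·(-583) = 748.82 m.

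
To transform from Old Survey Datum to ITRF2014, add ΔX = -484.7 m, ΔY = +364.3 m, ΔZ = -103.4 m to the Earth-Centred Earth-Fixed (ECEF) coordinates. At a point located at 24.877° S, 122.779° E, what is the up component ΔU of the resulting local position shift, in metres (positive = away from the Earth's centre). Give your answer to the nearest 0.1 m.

The local up (radial) axis is (cos φ cos λ, cos φ sin λ, sin φ), giving ΔU = 238.068 + 277.871 + 43.497 = 559.44 m.

ΔU = 559.4 m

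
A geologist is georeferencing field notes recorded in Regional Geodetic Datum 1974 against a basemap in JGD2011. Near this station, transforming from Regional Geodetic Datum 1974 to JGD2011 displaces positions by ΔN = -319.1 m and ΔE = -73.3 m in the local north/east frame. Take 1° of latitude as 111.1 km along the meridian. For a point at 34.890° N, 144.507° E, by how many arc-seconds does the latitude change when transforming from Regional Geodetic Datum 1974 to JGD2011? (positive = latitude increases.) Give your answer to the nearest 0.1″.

Δφ = -10.3″

1° of latitude = 111.1 km, so Δφ = -319.1 / 111100 = -0.0028722° = -10.340″.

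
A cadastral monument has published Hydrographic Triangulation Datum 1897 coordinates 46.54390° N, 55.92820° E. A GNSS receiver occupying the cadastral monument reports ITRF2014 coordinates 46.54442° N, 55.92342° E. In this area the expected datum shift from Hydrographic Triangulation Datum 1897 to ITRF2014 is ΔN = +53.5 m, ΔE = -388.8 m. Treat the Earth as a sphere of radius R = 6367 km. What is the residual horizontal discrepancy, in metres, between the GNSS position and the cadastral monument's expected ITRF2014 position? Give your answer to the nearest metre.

Observed coordinate differences: Δφ = +0.00052°, Δλ = -0.00478°.
Converting to metres (1° lat = 111125 m, cos φ = 0.687799): observed ΔN = 57.8 m, observed ΔE = -365.3 m.
Subtracting the expected shift leaves a residual of 57.8 − (53.5) = 4.3 m north and -365.3 − (-388.8) = 23.5 m east.
Residual distance = √(4.3² + 23.5²) = 23.8 m.

24 m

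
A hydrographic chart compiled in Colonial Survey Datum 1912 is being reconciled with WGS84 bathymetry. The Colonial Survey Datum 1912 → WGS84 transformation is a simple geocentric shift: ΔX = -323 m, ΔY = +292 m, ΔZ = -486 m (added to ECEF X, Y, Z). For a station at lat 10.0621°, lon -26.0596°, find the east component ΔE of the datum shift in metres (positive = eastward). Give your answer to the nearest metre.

The local east axis at (φ, λ) is (−sin λ, cos λ, 0), so ΔE = −sin(-26.0596°)·(-323) + cos(-26.0596°)·292 = 120.42 m.

ΔE = 120 m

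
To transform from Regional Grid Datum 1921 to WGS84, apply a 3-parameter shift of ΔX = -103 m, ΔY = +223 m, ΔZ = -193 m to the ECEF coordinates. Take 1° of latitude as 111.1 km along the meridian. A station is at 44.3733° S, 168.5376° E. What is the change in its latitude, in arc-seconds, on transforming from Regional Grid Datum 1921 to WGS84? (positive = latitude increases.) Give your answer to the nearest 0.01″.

sin φ = -0.699330, cos φ = 0.714799, sin λ = 0.198725, cos λ = -0.980055.
North component: ΔN = −sin φ cos λ·ΔX − sin φ sin λ·ΔY + cos φ·ΔZ = −(-0.699330)(-0.980055)(-103) − (-0.699330)(0.198725)(223) + (0.714799)(-193) = -36.37 m.
1° of latitude spans 111100 m, so Δφ = -36.37 / 111100 × 3600 = -1.179″.

Δφ = -1.18″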